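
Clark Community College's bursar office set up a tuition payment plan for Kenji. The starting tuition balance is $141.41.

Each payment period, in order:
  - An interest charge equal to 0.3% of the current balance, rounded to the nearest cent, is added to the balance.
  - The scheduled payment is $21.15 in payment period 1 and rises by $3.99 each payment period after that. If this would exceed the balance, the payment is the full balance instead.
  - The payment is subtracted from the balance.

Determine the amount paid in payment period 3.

# | Opening | Interest | Payment | End bal
1 | $141.41 | $0.42 | $21.15 | $120.68
2 | $120.68 | $0.36 | $25.14 | $95.90
3 | $95.90 | $0.29 | $29.13 | $67.06

$29.13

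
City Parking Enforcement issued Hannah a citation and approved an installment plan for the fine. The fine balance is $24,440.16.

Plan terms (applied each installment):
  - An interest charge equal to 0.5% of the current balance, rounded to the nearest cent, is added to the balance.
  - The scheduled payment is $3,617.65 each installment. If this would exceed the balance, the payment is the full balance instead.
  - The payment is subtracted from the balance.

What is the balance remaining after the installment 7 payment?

$0.00

Installment 1: $24,440.16 +$122.20 interest = $24,562.36; pay $3,617.65 → $20,944.71
Installment 2: $20,944.71 +$104.72 interest = $21,049.43; pay $3,617.65 → $17,431.78
Installment 3: $17,431.78 +$87.16 interest = $17,518.94; pay $3,617.65 → $13,901.29
Installment 4: $13,901.29 +$69.51 interest = $13,970.80; pay $3,617.65 → $10,353.15
Installment 5: $10,353.15 +$51.77 interest = $10,404.92; pay $3,617.65 → $6,787.27
Installment 6: $6,787.27 +$33.94 interest = $6,821.21; pay $3,617.65 → $3,203.56
Installment 7: $3,203.56 +$16.02 interest = $3,219.58; pay $3,219.58 → $0.00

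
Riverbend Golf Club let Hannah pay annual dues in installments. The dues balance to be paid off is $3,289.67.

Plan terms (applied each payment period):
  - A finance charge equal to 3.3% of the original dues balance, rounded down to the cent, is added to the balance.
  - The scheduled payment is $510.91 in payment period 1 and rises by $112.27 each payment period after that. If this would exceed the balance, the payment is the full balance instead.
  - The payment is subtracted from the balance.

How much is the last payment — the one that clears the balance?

Payment period 1: opening $3,289.67; interest $108.55 → $3,398.22; payment $510.91; balance $2,887.31
Payment period 2: opening $2,887.31; interest $108.55 → $2,995.86; payment $623.18; balance $2,372.68
Payment period 3: opening $2,372.68; interest $108.55 → $2,481.23; payment $735.45; balance $1,745.78
Payment period 4: opening $1,745.78; interest $108.55 → $1,854.33; payment $847.72; balance $1,006.61
Payment period 5: opening $1,006.61; interest $108.55 → $1,115.16; payment $959.99; balance $155.17
Payment period 6: opening $155.17; interest $108.55 → $263.72; payment $263.72; balance $0.00

$263.72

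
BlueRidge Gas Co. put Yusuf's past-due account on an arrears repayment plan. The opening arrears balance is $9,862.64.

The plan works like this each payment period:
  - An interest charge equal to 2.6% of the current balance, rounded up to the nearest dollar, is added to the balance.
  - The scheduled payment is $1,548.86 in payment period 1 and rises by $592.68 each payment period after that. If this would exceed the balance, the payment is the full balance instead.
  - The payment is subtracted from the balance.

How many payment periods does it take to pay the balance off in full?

Payment period 1: $9,862.64 +$257.00 interest = $10,119.64; pay $1,548.86 → $8,570.78
Payment period 2: $8,570.78 +$223.00 interest = $8,793.78; pay $2,141.54 → $6,652.24
Payment period 3: $6,652.24 +$173.00 interest = $6,825.24; pay $2,734.22 → $4,091.02
Payment period 4: $4,091.02 +$107.00 interest = $4,198.02; pay $3,326.90 → $871.12
Payment period 5: $871.12 +$23.00 interest = $894.12; pay $894.12 → $0.00
Balance reaches $0.00 in payment period 5.

5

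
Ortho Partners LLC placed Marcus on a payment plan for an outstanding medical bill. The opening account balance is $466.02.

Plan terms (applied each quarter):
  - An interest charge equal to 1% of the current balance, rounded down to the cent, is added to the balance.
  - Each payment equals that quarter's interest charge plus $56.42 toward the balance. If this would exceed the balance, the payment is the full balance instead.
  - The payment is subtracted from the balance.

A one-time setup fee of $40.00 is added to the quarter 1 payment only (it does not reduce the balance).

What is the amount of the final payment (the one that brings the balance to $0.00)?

Quarter 1: opening $466.02; interest $4.66 → $470.68; payment $61.08 (+ $40.00 fee); balance $409.60
Quarter 2: opening $409.60; interest $4.09 → $413.69; payment $60.51; balance $353.18
Quarter 3: opening $353.18; interest $3.53 → $356.71; payment $59.95; balance $296.76
Quarter 4: opening $296.76; interest $2.96 → $299.72; payment $59.38; balance $240.34
Quarter 5: opening $240.34; interest $2.40 → $242.74; payment $58.82; balance $183.92
Quarter 6: opening $183.92; interest $1.83 → $185.75; payment $58.25; balance $127.50
Quarter 7: opening $127.50; interest $1.27 → $128.77; payment $57.69; balance $71.08
Quarter 8: opening $71.08; interest $0.71 → $71.79; payment $57.13; balance $14.66
Quarter 9: opening $14.66; interest $0.14 → $14.80; payment $14.80; balance $0.00

$14.80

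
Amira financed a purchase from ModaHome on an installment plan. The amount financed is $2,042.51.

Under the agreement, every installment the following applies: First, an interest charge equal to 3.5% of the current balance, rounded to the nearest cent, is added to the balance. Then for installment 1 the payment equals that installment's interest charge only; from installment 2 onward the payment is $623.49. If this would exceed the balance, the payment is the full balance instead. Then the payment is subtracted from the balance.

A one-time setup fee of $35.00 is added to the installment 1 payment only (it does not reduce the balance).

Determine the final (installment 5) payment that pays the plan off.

# | Opening | Interest | Payment | Fee | End bal
1 | $2,042.51 | $71.49 | $71.49 | $35.00 | $2,042.51
2 | $2,042.51 | $71.49 | $623.49 | — | $1,490.51
3 | $1,490.51 | $52.17 | $623.49 | — | $919.19
4 | $919.19 | $32.17 | $623.49 | — | $327.87
5 | $327.87 | $11.48 | $339.35 | — | $0.00

$339.35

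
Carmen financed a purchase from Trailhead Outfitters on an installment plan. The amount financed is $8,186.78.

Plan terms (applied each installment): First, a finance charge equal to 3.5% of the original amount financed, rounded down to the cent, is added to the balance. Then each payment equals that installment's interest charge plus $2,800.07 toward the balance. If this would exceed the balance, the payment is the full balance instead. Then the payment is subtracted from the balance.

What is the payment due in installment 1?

Installment 1: opening $8,186.78; interest $286.53 → $8,473.31; payment $3,086.60; balance $5,386.71

$3,086.60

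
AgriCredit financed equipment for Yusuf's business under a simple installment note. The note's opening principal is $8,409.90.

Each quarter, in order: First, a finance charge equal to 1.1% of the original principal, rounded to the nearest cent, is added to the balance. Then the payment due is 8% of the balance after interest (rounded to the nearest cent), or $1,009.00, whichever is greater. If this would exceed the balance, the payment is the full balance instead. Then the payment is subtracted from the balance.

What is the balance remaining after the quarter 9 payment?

Quarter 1: opening $8,409.90; interest $92.51 → $8,502.41; payment $1,009.00; balance $7,493.41
Quarter 2: opening $7,493.41; interest $92.51 → $7,585.92; payment $1,009.00; balance $6,576.92
Quarter 3: opening $6,576.92; interest $92.51 → $6,669.43; payment $1,009.00; balance $5,660.43
Quarter 4: opening $5,660.43; interest $92.51 → $5,752.94; payment $1,009.00; balance $4,743.94
Quarter 5: opening $4,743.94; interest $92.51 → $4,836.45; payment $1,009.00; balance $3,827.45
Quarter 6: opening $3,827.45; interest $92.51 → $3,919.96; payment $1,009.00; balance $2,910.96
Quarter 7: opening $2,910.96; interest $92.51 → $3,003.47; payment $1,009.00; balance $1,994.47
Quarter 8: opening $1,994.47; interest $92.51 → $2,086.98; payment $1,009.00; balance $1,077.98
Quarter 9: opening $1,077.98; interest $92.51 → $1,170.49; payment $1,009.00; balance $161.49

$161.49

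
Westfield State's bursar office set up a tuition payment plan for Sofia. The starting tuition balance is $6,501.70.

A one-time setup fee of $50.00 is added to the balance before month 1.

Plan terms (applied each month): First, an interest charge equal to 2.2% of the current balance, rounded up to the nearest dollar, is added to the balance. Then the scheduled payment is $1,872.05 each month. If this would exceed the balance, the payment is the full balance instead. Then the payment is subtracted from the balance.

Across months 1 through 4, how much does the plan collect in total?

$6,899.70

Month 1: opening $6,551.70; interest $145.00 → $6,696.70; payment $1,872.05; balance $4,824.65
Month 2: opening $4,824.65; interest $107.00 → $4,931.65; payment $1,872.05; balance $3,059.60
Month 3: opening $3,059.60; interest $68.00 → $3,127.60; payment $1,872.05; balance $1,255.55
Month 4: opening $1,255.55; interest $28.00 → $1,283.55; payment $1,283.55; balance $0.00
Total paid: $6,899.70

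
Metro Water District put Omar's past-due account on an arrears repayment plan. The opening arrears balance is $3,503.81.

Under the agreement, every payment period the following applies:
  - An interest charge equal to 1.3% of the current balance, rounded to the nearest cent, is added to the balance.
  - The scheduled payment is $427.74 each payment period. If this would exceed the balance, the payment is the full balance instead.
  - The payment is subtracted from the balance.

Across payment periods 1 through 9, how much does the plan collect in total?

$3,729.35

# | Opening | Interest | Payment | End bal
1 | $3,503.81 | $45.55 | $427.74 | $3,121.62
2 | $3,121.62 | $40.58 | $427.74 | $2,734.46
3 | $2,734.46 | $35.55 | $427.74 | $2,342.27
4 | $2,342.27 | $30.45 | $427.74 | $1,944.98
5 | $1,944.98 | $25.28 | $427.74 | $1,542.52
6 | $1,542.52 | $20.05 | $427.74 | $1,134.83
7 | $1,134.83 | $14.75 | $427.74 | $721.84
8 | $721.84 | $9.38 | $427.74 | $303.48
9 | $303.48 | $3.95 | $307.43 | $0.00
Total paid: $3,729.35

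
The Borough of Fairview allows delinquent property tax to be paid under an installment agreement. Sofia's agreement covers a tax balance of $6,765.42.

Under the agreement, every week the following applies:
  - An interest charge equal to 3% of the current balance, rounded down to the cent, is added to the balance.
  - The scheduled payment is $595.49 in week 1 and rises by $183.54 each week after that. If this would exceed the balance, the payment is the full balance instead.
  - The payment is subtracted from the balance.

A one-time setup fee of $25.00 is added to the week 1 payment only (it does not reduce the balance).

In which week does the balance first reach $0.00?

# | Opening | Interest | Payment | Fee | End bal
1 | $6,765.42 | $202.96 | $595.49 | $25.00 | $6,372.89
2 | $6,372.89 | $191.18 | $779.03 | — | $5,785.04
3 | $5,785.04 | $173.55 | $962.57 | — | $4,996.02
4 | $4,996.02 | $149.88 | $1,146.11 | — | $3,999.79
5 | $3,999.79 | $119.99 | $1,329.65 | — | $2,790.13
6 | $2,790.13 | $83.70 | $1,513.19 | — | $1,360.64
7 | $1,360.64 | $40.81 | $1,401.45 | — | $0.00
Balance reaches $0.00 in week 7.

7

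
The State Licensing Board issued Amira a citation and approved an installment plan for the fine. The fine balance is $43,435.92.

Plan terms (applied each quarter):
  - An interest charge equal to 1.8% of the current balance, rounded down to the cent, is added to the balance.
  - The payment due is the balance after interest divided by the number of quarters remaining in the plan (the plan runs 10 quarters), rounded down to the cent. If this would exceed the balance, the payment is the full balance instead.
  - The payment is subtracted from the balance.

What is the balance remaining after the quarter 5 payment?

Quarter 1: opening $43,435.92; interest $781.84 → $44,217.76; payment $4,421.77; balance $39,795.99
Quarter 2: opening $39,795.99; interest $716.32 → $40,512.31; payment $4,501.36; balance $36,010.95
Quarter 3: opening $36,010.95; interest $648.19 → $36,659.14; payment $4,582.39; balance $32,076.75
Quarter 4: opening $32,076.75; interest $577.38 → $32,654.13; payment $4,664.87; balance $27,989.26
Quarter 5: opening $27,989.26; interest $503.80 → $28,493.06; payment $4,748.84; balance $23,744.22

$23,744.22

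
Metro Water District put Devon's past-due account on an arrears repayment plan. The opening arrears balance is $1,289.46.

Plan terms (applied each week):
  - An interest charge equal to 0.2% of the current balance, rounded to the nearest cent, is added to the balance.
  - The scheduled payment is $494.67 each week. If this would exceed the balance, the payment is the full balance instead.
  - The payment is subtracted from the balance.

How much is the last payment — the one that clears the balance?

# | Opening | Interest | Payment | End bal
1 | $1,289.46 | $2.58 | $494.67 | $797.37
2 | $797.37 | $1.59 | $494.67 | $304.29
3 | $304.29 | $0.61 | $304.90 | $0.00

$304.90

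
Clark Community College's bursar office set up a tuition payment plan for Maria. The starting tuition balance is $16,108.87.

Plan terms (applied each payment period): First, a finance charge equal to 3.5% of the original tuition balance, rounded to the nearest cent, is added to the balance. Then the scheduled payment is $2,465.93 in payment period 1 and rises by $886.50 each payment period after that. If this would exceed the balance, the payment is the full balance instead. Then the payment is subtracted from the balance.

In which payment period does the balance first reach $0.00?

# | Opening | Interest | Payment | End bal
1 | $16,108.87 | $563.81 | $2,465.93 | $14,206.75
2 | $14,206.75 | $563.81 | $3,352.43 | $11,418.13
3 | $11,418.13 | $563.81 | $4,238.93 | $7,743.01
4 | $7,743.01 | $563.81 | $5,125.43 | $3,181.39
5 | $3,181.39 | $563.81 | $3,745.20 | $0.00
Balance reaches $0.00 in payment period 5.

5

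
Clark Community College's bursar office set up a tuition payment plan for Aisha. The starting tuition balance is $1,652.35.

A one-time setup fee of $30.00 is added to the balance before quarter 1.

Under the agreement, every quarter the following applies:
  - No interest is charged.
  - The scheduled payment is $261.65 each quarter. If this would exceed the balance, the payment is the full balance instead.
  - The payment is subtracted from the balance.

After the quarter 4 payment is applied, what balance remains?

Quarter 1: opening $1,682.35; payment $261.65; balance $1,420.70
Quarter 2: opening $1,420.70; payment $261.65; balance $1,159.05
Quarter 3: opening $1,159.05; payment $261.65; balance $897.40
Quarter 4: opening $897.40; payment $261.65; balance $635.75

$635.75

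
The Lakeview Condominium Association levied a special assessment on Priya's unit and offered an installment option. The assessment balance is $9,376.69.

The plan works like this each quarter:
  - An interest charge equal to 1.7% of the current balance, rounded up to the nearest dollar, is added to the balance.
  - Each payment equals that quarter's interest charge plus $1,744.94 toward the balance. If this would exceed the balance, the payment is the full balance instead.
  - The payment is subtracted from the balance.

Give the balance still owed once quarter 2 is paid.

$5,886.81

Quarter 1: opening $9,376.69; interest $160.00 → $9,536.69; payment $1,904.94; balance $7,631.75
Quarter 2: opening $7,631.75; interest $130.00 → $7,761.75; payment $1,874.94; balance $5,886.81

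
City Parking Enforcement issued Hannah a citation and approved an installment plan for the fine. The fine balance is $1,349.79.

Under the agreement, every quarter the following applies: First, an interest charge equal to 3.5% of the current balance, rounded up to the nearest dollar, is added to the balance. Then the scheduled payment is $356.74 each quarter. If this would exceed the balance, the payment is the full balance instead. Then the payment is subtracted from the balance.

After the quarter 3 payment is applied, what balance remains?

$390.57

# | Opening | Interest | Payment | End bal
1 | $1,349.79 | $48.00 | $356.74 | $1,041.05
2 | $1,041.05 | $37.00 | $356.74 | $721.31
3 | $721.31 | $26.00 | $356.74 | $390.57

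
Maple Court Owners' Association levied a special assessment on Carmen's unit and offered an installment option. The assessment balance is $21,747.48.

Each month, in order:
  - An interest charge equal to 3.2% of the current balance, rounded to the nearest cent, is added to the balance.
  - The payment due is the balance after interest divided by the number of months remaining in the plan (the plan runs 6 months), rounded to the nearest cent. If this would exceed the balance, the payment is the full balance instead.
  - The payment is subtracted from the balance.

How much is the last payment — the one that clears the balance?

Month 1: $21,747.48 +$695.92 interest = $22,443.40; pay $3,740.57 → $18,702.83
Month 2: $18,702.83 +$598.49 interest = $19,301.32; pay $3,860.26 → $15,441.06
Month 3: $15,441.06 +$494.11 interest = $15,935.17; pay $3,983.79 → $11,951.38
Month 4: $11,951.38 +$382.44 interest = $12,333.82; pay $4,111.27 → $8,222.55
Month 5: $8,222.55 +$263.12 interest = $8,485.67; pay $4,242.84 → $4,242.83
Month 6: $4,242.83 +$135.77 interest = $4,378.60; pay $4,378.60 → $0.00

$4,378.60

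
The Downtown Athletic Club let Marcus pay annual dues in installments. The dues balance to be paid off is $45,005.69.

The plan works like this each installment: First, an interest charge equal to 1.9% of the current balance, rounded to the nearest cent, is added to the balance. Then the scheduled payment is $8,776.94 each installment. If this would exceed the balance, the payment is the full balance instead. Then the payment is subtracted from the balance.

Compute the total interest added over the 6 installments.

$2,814.91

# | Opening | Interest | Payment | End bal
1 | $45,005.69 | $855.11 | $8,776.94 | $37,083.86
2 | $37,083.86 | $704.59 | $8,776.94 | $29,011.51
3 | $29,011.51 | $551.22 | $8,776.94 | $20,785.79
4 | $20,785.79 | $394.93 | $8,776.94 | $12,403.78
5 | $12,403.78 | $235.67 | $8,776.94 | $3,862.51
6 | $3,862.51 | $73.39 | $3,935.90 | $0.00
Total interest: $855.11 + $704.59 + $551.22 + $394.93 + $235.67 + $73.39 = $2,814.91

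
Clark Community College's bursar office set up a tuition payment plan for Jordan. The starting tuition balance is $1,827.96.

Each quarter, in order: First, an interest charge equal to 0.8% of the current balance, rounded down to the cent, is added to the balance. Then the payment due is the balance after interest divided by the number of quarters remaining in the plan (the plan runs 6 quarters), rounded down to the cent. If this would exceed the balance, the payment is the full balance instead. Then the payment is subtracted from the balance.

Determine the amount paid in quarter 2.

$309.55

# | Opening | Interest | Payment | End bal
1 | $1,827.96 | $14.62 | $307.09 | $1,535.49
2 | $1,535.49 | $12.28 | $309.55 | $1,238.22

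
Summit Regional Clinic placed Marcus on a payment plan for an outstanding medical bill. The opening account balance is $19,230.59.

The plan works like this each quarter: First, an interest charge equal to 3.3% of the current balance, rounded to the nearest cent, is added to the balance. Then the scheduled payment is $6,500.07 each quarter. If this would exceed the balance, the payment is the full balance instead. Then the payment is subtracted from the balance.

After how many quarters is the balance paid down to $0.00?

4

Quarter 1: opening $19,230.59; interest $634.61 → $19,865.20; payment $6,500.07; balance $13,365.13
Quarter 2: opening $13,365.13; interest $441.05 → $13,806.18; payment $6,500.07; balance $7,306.11
Quarter 3: opening $7,306.11; interest $241.10 → $7,547.21; payment $6,500.07; balance $1,047.14
Quarter 4: opening $1,047.14; interest $34.56 → $1,081.70; payment $1,081.70; balance $0.00
Balance reaches $0.00 in quarter 4.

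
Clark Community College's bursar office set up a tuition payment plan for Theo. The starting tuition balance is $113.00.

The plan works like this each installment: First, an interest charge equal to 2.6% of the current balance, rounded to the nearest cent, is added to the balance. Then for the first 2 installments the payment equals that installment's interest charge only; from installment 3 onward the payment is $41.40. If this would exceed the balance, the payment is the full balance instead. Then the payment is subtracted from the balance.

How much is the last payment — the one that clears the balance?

# | Opening | Interest | Payment | End bal
1 | $113.00 | $2.94 | $2.94 | $113.00
2 | $113.00 | $2.94 | $2.94 | $113.00
3 | $113.00 | $2.94 | $41.40 | $74.54
4 | $74.54 | $1.94 | $41.40 | $35.08
5 | $35.08 | $0.91 | $35.99 | $0.00

$35.99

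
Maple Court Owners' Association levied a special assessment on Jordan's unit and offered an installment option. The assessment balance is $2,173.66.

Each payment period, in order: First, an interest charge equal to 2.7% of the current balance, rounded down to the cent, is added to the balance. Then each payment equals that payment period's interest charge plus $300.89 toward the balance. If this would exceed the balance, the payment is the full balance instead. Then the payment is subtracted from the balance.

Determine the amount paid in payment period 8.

$69.25

Payment period 1: opening $2,173.66; interest $58.68 → $2,232.34; payment $359.57; balance $1,872.77
Payment period 2: opening $1,872.77; interest $50.56 → $1,923.33; payment $351.45; balance $1,571.88
Payment period 3: opening $1,571.88; interest $42.44 → $1,614.32; payment $343.33; balance $1,270.99
Payment period 4: opening $1,270.99; interest $34.31 → $1,305.30; payment $335.20; balance $970.10
Payment period 5: opening $970.10; interest $26.19 → $996.29; payment $327.08; balance $669.21
Payment period 6: opening $669.21; interest $18.06 → $687.27; payment $318.95; balance $368.32
Payment period 7: opening $368.32; interest $9.94 → $378.26; payment $310.83; balance $67.43
Payment period 8: opening $67.43; interest $1.82 → $69.25; payment $69.25; balance $0.00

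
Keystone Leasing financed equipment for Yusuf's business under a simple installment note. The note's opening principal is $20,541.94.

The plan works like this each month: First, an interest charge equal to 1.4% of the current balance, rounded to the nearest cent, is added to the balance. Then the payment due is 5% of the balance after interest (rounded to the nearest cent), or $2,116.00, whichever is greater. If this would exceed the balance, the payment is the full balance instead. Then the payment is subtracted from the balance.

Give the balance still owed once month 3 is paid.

$14,979.55

# | Opening | Interest | Payment | End bal
1 | $20,541.94 | $287.59 | $2,116.00 | $18,713.53
2 | $18,713.53 | $261.99 | $2,116.00 | $16,859.52
3 | $16,859.52 | $236.03 | $2,116.00 | $14,979.55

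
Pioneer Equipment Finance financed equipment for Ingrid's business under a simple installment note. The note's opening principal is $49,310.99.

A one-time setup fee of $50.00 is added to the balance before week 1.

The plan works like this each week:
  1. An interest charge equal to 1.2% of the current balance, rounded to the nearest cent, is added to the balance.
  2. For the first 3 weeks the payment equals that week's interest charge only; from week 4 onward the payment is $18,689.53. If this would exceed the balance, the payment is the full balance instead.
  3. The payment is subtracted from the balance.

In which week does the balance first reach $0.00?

6

Week 1: $49,360.99 +$592.33 interest = $49,953.32; pay $592.33 → $49,360.99
Week 2: $49,360.99 +$592.33 interest = $49,953.32; pay $592.33 → $49,360.99
Week 3: $49,360.99 +$592.33 interest = $49,953.32; pay $592.33 → $49,360.99
Week 4: $49,360.99 +$592.33 interest = $49,953.32; pay $18,689.53 → $31,263.79
Week 5: $31,263.79 +$375.17 interest = $31,638.96; pay $18,689.53 → $12,949.43
Week 6: $12,949.43 +$155.39 interest = $13,104.82; pay $13,104.82 → $0.00
Balance reaches $0.00 in week 6.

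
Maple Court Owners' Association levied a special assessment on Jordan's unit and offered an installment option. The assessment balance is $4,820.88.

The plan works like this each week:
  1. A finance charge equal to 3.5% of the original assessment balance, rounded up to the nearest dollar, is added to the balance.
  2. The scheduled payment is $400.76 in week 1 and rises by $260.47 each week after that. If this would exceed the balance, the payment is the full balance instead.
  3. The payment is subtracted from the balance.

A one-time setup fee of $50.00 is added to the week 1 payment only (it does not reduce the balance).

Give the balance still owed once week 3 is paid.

Week 1: $4,820.88 +$169.00 interest = $4,989.88; pay $400.76 (+ $50.00 fee) → $4,589.12
Week 2: $4,589.12 +$169.00 interest = $4,758.12; pay $661.23 → $4,096.89
Week 3: $4,096.89 +$169.00 interest = $4,265.89; pay $921.70 → $3,344.19

$3,344.19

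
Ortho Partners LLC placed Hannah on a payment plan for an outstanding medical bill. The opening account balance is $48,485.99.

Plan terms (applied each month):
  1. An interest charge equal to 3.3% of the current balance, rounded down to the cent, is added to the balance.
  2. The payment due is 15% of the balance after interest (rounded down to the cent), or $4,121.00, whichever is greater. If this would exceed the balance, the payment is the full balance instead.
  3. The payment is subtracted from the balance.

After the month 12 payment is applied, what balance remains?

$0.00

Month 1: opening $48,485.99; interest $1,600.03 → $50,086.02; payment $7,512.90; balance $42,573.12
Month 2: opening $42,573.12; interest $1,404.91 → $43,978.03; payment $6,596.70; balance $37,381.33
Month 3: opening $37,381.33; interest $1,233.58 → $38,614.91; payment $5,792.23; balance $32,822.68
Month 4: opening $32,822.68; interest $1,083.14 → $33,905.82; payment $5,085.87; balance $28,819.95
Month 5: opening $28,819.95; interest $951.05 → $29,771.00; payment $4,465.65; balance $25,305.35
Month 6: opening $25,305.35; interest $835.07 → $26,140.42; payment $4,121.00; balance $22,019.42
Month 7: opening $22,019.42; interest $726.64 → $22,746.06; payment $4,121.00; balance $18,625.06
Month 8: opening $18,625.06; interest $614.62 → $19,239.68; payment $4,121.00; balance $15,118.68
Month 9: opening $15,118.68; interest $498.91 → $15,617.59; payment $4,121.00; balance $11,496.59
Month 10: opening $11,496.59; interest $379.38 → $11,875.97; payment $4,121.00; balance $7,754.97
Month 11: opening $7,754.97; interest $255.91 → $8,010.88; payment $4,121.00; balance $3,889.88
Month 12: opening $3,889.88; interest $128.36 → $4,018.24; payment $4,018.24; balance $0.00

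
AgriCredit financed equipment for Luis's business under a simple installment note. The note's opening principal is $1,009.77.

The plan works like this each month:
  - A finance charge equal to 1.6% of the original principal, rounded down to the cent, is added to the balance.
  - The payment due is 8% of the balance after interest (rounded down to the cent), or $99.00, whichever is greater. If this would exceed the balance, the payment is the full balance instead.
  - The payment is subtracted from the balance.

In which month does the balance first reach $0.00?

Month 1: opening $1,009.77; interest $16.15 → $1,025.92; payment $99.00; balance $926.92
Month 2: opening $926.92; interest $16.15 → $943.07; payment $99.00; balance $844.07
Month 3: opening $844.07; interest $16.15 → $860.22; payment $99.00; balance $761.22
Month 4: opening $761.22; interest $16.15 → $777.37; payment $99.00; balance $678.37
Month 5: opening $678.37; interest $16.15 → $694.52; payment $99.00; balance $595.52
Month 6: opening $595.52; interest $16.15 → $611.67; payment $99.00; balance $512.67
Month 7: opening $512.67; interest $16.15 → $528.82; payment $99.00; balance $429.82
Month 8: opening $429.82; interest $16.15 → $445.97; payment $99.00; balance $346.97
Month 9: opening $346.97; interest $16.15 → $363.12; payment $99.00; balance $264.12
Month 10: opening $264.12; interest $16.15 → $280.27; payment $99.00; balance $181.27
Month 11: opening $181.27; interest $16.15 → $197.42; payment $99.00; balance $98.42
Month 12: opening $98.42; interest $16.15 → $114.57; payment $99.00; balance $15.57
Month 13: opening $15.57; interest $16.15 → $31.72; payment $31.72; balance $0.00
Balance reaches $0.00 in month 13.

13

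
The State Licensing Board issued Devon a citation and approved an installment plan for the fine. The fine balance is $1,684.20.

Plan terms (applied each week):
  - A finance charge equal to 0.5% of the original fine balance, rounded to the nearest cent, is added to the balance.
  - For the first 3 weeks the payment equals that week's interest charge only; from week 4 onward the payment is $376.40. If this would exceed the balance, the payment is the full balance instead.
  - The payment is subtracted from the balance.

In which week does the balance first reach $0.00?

Week 1: $1,684.20 +$8.42 interest = $1,692.62; pay $8.42 → $1,684.20
Week 2: $1,684.20 +$8.42 interest = $1,692.62; pay $8.42 → $1,684.20
Week 3: $1,684.20 +$8.42 interest = $1,692.62; pay $8.42 → $1,684.20
Week 4: $1,684.20 +$8.42 interest = $1,692.62; pay $376.40 → $1,316.22
Week 5: $1,316.22 +$8.42 interest = $1,324.64; pay $376.40 → $948.24
Week 6: $948.24 +$8.42 interest = $956.66; pay $376.40 → $580.26
Week 7: $580.26 +$8.42 interest = $588.68; pay $376.40 → $212.28
Week 8: $212.28 +$8.42 interest = $220.70; pay $220.70 → $0.00
Balance reaches $0.00 in week 8.

8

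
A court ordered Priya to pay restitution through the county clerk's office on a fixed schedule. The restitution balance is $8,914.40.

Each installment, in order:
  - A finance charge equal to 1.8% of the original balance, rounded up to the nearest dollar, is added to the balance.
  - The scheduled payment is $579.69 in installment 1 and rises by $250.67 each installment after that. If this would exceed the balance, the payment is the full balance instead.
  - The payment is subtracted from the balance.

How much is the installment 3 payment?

Installment 1: $8,914.40 +$161.00 interest = $9,075.40; pay $579.69 → $8,495.71
Installment 2: $8,495.71 +$161.00 interest = $8,656.71; pay $830.36 → $7,826.35
Installment 3: $7,826.35 +$161.00 interest = $7,987.35; pay $1,081.03 → $6,906.32

$1,081.03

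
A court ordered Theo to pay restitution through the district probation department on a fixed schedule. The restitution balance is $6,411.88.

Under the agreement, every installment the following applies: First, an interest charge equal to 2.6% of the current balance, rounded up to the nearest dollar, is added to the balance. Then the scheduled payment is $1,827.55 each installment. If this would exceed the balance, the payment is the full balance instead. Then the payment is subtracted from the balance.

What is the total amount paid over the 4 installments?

$6,816.88

Installment 1: $6,411.88 +$167.00 interest = $6,578.88; pay $1,827.55 → $4,751.33
Installment 2: $4,751.33 +$124.00 interest = $4,875.33; pay $1,827.55 → $3,047.78
Installment 3: $3,047.78 +$80.00 interest = $3,127.78; pay $1,827.55 → $1,300.23
Installment 4: $1,300.23 +$34.00 interest = $1,334.23; pay $1,334.23 → $0.00
Total paid: $6,816.88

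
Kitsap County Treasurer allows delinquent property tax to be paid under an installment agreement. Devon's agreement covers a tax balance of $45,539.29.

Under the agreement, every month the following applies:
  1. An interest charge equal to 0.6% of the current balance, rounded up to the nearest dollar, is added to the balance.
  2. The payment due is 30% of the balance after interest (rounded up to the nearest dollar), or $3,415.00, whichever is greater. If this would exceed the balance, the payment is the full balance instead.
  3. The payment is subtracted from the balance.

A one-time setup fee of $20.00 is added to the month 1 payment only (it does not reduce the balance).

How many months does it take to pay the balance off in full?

# | Opening | Interest | Payment | Fee | End bal
1 | $45,539.29 | $274.00 | $13,744.00 | $20.00 | $32,069.29
2 | $32,069.29 | $193.00 | $9,679.00 | — | $22,583.29
3 | $22,583.29 | $136.00 | $6,816.00 | — | $15,903.29
4 | $15,903.29 | $96.00 | $4,800.00 | — | $11,199.29
5 | $11,199.29 | $68.00 | $3,415.00 | — | $7,852.29
6 | $7,852.29 | $48.00 | $3,415.00 | — | $4,485.29
7 | $4,485.29 | $27.00 | $3,415.00 | — | $1,097.29
8 | $1,097.29 | $7.00 | $1,104.29 | — | $0.00
Balance reaches $0.00 in month 8.

8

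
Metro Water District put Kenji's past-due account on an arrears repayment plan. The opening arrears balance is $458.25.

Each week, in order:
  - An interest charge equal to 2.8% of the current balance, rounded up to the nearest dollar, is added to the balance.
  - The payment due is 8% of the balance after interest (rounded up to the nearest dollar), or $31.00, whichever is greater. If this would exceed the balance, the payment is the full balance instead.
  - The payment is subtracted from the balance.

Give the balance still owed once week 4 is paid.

$367.25

Week 1: $458.25 +$13.00 interest = $471.25; pay $38.00 → $433.25
Week 2: $433.25 +$13.00 interest = $446.25; pay $36.00 → $410.25
Week 3: $410.25 +$12.00 interest = $422.25; pay $34.00 → $388.25
Week 4: $388.25 +$11.00 interest = $399.25; pay $32.00 → $367.25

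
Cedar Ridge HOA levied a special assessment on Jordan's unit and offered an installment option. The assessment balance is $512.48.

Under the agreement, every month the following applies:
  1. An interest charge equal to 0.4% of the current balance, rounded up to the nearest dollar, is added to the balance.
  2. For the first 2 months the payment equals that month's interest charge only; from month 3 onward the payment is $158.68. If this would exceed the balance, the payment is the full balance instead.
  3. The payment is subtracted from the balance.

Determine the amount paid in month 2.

Month 1: opening $512.48; interest $3.00 → $515.48; payment $3.00; balance $512.48
Month 2: opening $512.48; interest $3.00 → $515.48; payment $3.00; balance $512.48

$3.00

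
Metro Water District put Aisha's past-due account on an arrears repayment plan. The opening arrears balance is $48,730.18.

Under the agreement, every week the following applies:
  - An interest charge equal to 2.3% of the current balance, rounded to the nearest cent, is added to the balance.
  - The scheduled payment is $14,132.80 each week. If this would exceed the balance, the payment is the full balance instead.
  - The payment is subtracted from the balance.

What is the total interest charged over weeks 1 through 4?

Week 1: opening $48,730.18; interest $1,120.79 → $49,850.97; payment $14,132.80; balance $35,718.17
Week 2: opening $35,718.17; interest $821.52 → $36,539.69; payment $14,132.80; balance $22,406.89
Week 3: opening $22,406.89; interest $515.36 → $22,922.25; payment $14,132.80; balance $8,789.45
Week 4: opening $8,789.45; interest $202.16 → $8,991.61; payment $8,991.61; balance $0.00
Total interest: $1,120.79 + $821.52 + $515.36 + $202.16 = $2,659.83

$2,659.83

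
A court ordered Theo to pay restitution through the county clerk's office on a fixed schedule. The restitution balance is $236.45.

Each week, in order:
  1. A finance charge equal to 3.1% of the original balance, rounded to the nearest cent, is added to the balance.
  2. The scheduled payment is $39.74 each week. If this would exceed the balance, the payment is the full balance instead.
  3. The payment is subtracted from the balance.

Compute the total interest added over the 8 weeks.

$58.64

Week 1: $236.45 +$7.33 interest = $243.78; pay $39.74 → $204.04
Week 2: $204.04 +$7.33 interest = $211.37; pay $39.74 → $171.63
Week 3: $171.63 +$7.33 interest = $178.96; pay $39.74 → $139.22
Week 4: $139.22 +$7.33 interest = $146.55; pay $39.74 → $106.81
Week 5: $106.81 +$7.33 interest = $114.14; pay $39.74 → $74.40
Week 6: $74.40 +$7.33 interest = $81.73; pay $39.74 → $41.99
Week 7: $41.99 +$7.33 interest = $49.32; pay $39.74 → $9.58
Week 8: $9.58 +$7.33 interest = $16.91; pay $16.91 → $0.00
Total interest: $7.33 + $7.33 + $7.33 + $7.33 + $7.33 + $7.33 + $7.33 + $7.33 = $58.64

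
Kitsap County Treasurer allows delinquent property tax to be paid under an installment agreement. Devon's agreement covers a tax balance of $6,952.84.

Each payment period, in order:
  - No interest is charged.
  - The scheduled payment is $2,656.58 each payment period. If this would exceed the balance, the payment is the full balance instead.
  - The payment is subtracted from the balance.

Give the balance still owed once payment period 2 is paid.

$1,639.68

# | Opening | Payment | End bal
1 | $6,952.84 | $2,656.58 | $4,296.26
2 | $4,296.26 | $2,656.58 | $1,639.68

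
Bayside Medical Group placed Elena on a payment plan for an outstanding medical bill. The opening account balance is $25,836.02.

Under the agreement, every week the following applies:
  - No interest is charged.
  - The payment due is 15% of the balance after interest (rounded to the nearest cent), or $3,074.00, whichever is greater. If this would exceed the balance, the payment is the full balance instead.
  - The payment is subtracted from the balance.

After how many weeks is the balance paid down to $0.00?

9

Week 1: opening $25,836.02; payment $3,875.40; balance $21,960.62
Week 2: opening $21,960.62; payment $3,294.09; balance $18,666.53
Week 3: opening $18,666.53; payment $3,074.00; balance $15,592.53
Week 4: opening $15,592.53; payment $3,074.00; balance $12,518.53
Week 5: opening $12,518.53; payment $3,074.00; balance $9,444.53
Week 6: opening $9,444.53; payment $3,074.00; balance $6,370.53
Week 7: opening $6,370.53; payment $3,074.00; balance $3,296.53
Week 8: opening $3,296.53; payment $3,074.00; balance $222.53
Week 9: opening $222.53; payment $222.53; balance $0.00
Balance reaches $0.00 in week 9.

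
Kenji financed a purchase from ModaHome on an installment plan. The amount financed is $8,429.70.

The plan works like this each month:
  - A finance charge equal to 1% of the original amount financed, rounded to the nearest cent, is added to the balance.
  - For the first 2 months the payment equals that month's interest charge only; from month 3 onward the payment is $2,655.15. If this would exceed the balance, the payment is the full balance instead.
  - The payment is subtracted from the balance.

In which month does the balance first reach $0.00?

6

Month 1: opening $8,429.70; interest $84.30 → $8,514.00; payment $84.30; balance $8,429.70
Month 2: opening $8,429.70; interest $84.30 → $8,514.00; payment $84.30; balance $8,429.70
Month 3: opening $8,429.70; interest $84.30 → $8,514.00; payment $2,655.15; balance $5,858.85
Month 4: opening $5,858.85; interest $84.30 → $5,943.15; payment $2,655.15; balance $3,288.00
Month 5: opening $3,288.00; interest $84.30 → $3,372.30; payment $2,655.15; balance $717.15
Month 6: opening $717.15; interest $84.30 → $801.45; payment $801.45; balance $0.00
Balance reaches $0.00 in month 6.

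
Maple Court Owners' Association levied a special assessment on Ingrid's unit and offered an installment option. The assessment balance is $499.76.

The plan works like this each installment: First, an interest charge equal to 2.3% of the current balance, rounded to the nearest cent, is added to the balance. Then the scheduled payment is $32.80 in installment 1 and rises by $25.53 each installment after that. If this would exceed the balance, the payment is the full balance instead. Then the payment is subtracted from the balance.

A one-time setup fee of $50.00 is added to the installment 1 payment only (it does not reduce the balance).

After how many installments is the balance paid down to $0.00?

6

Installment 1: $499.76 +$11.49 interest = $511.25; pay $32.80 (+ $50.00 fee) → $478.45
Installment 2: $478.45 +$11.00 interest = $489.45; pay $58.33 → $431.12
Installment 3: $431.12 +$9.92 interest = $441.04; pay $83.86 → $357.18
Installment 4: $357.18 +$8.22 interest = $365.40; pay $109.39 → $256.01
Installment 5: $256.01 +$5.89 interest = $261.90; pay $134.92 → $126.98
Installment 6: $126.98 +$2.92 interest = $129.90; pay $129.90 → $0.00
Balance reaches $0.00 in installment 6.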